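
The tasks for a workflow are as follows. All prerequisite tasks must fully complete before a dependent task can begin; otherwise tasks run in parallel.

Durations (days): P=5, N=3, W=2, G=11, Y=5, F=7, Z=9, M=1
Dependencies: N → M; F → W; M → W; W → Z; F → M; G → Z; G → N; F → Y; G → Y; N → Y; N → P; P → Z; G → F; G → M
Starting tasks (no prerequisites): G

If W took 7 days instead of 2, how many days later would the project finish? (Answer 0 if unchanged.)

5

The binding path is G→F→M→W→Z = 11+7+1+2+9 = 30; finish at 30 days.
W is on the critical path; changing it to 7 makes that path 35 days.
No other chain overtakes it, so the finish is 35 days.
Change in finish: 35 − 30 = +5 days.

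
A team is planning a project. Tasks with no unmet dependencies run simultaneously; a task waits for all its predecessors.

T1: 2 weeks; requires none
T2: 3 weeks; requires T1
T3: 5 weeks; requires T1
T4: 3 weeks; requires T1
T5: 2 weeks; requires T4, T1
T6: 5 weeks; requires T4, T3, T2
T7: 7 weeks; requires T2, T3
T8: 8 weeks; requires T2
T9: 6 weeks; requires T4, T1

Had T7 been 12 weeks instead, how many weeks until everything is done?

Critical path before the change: T1→T3→T7 = 2+5+7 = 14 giving 14 weeks.
T7 lies on that path, so at 12 weeks the path becomes 19 weeks.
The critical path is still T1→T3→T7; finish is now 19 weeks.

19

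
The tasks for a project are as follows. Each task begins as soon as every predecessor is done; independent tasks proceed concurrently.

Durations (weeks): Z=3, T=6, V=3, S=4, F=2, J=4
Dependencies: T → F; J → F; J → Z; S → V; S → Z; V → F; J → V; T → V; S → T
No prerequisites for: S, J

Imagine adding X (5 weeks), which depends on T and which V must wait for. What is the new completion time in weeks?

Originally the project takes 15 weeks.
With X inserted, V now waits for max(T, S, J, X).
New critical path: S→T→X→V→F = 4+6+5+3+2 = 20 ⇒ 20 weeks.

20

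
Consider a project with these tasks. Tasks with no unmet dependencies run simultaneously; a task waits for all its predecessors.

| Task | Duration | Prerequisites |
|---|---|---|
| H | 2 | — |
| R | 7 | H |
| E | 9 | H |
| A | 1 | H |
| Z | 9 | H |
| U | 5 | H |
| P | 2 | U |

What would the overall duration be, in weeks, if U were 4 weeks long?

Actual critical path: H→E = 2+9 = 11 ⇒ 11 weeks.
U is off the critical path — its longest chain is 9 weeks, giving 2 of slack.
That remains the longest chain; total 11 weeks.

11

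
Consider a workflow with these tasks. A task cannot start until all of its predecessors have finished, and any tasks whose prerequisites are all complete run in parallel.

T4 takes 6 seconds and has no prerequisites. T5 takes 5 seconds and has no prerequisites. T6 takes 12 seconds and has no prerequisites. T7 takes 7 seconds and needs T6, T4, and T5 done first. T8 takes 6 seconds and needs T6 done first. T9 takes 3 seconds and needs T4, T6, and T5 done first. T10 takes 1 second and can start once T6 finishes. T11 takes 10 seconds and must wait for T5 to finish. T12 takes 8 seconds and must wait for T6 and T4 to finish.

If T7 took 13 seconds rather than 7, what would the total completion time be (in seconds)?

25

Actual critical path: T6→T12 = 12+8 = 20 ⇒ 20 seconds.
T7 has 1 second of float (longest path through it is 19).
Now T6→T7 = 12+13 = 25 is longest, so the finish becomes 25 seconds.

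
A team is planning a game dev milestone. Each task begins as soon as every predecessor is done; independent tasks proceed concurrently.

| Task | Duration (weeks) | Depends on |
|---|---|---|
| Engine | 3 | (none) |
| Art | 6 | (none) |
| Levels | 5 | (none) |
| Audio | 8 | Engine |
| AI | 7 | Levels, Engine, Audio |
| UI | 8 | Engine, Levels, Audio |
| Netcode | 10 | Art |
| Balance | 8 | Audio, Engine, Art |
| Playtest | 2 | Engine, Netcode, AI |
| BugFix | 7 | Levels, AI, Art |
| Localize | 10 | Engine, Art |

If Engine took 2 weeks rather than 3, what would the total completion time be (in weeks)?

Critical path before the change: Engine→Audio→AI→BugFix = 3+8+7+7 = 25 giving 25 weeks.
Engine is on the critical path; changing it to 2 makes that path 24 weeks.
The critical path is still Engine→Audio→AI→BugFix; finish is now 24 weeks.

24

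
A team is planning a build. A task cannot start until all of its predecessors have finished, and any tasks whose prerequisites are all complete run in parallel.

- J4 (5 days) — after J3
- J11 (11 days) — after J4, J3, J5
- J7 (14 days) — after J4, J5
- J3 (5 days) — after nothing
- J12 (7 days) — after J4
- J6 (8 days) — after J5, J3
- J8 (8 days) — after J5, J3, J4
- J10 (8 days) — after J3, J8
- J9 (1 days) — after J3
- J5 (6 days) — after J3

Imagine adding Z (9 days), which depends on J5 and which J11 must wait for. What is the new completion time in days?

Originally the schedule takes 27 days.
With Z inserted, J11 now waits for max(J4, J3, J5, Z).
New critical path: J3→J5→Z→J11 = 5+6+9+11 = 31 ⇒ 31 days.

31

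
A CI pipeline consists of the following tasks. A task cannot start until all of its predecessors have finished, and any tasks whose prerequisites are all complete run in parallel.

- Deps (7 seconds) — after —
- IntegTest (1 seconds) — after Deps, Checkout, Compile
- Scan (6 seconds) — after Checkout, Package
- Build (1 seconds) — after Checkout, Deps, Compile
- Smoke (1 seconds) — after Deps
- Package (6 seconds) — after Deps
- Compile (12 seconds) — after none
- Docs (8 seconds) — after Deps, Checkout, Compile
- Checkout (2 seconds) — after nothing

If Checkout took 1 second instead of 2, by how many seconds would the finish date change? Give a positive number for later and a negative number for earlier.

Critical path before the change: Compile→Docs = 12+8 = 20 giving 20 seconds.
Checkout is off the critical path — its longest chain is 10 seconds, giving 10 of slack.
That remains the longest chain; total 20 seconds.
Change in finish: 20 − 20 = +0 seconds.

0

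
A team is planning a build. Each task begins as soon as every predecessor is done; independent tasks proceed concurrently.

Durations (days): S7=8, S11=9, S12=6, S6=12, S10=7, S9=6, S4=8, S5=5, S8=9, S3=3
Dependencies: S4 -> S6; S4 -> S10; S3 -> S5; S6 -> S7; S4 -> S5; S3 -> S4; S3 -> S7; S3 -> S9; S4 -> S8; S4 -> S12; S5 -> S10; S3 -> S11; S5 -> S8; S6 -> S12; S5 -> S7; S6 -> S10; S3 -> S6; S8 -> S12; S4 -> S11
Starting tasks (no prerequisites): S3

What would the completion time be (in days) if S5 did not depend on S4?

31

With the dependency in place, S3→S4→S5→S8→S12 = 3+8+5+9+6 = 31 sets the finish at 31 days.
Without S4→S5, S5's earliest start moves from 11 to 3.
New critical path: S3→S4→S6→S7 = 3+8+12+8 = 31 ⇒ 31 days.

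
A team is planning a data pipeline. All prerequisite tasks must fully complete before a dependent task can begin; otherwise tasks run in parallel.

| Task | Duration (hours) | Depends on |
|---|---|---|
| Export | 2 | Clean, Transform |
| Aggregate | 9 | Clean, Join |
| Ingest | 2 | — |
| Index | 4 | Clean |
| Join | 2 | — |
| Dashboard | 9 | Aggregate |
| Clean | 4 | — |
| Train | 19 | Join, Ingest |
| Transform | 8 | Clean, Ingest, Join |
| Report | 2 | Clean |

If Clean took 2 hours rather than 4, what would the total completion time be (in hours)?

As given, the longest chain is Clean→Aggregate→Dashboard = 4+9+9 = 22, so the finish is 22 hours.
Clean lies on that path, so at 2 hours the path becomes 20 hours.
New critical path: Ingest→Train = 2+19 = 21 ⇒ 21 hours.

21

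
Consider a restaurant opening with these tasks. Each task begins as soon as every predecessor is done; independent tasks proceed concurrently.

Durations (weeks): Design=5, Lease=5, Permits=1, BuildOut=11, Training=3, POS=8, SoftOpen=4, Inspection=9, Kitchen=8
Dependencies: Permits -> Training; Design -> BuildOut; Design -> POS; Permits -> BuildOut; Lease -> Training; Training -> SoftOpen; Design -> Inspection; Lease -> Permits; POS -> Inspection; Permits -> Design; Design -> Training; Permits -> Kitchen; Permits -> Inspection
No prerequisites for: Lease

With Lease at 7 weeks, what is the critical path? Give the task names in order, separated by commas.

Critical path before the change: Lease→Permits→Design→POS→Inspection = 5+1+5+8+9 = 28 giving 28 weeks.
Lease lies on that path, so at 7 weeks the path becomes 30 weeks.
No other chain overtakes it, so the finish is 30 weeks.

Lease, Permits, Design, POS, Inspection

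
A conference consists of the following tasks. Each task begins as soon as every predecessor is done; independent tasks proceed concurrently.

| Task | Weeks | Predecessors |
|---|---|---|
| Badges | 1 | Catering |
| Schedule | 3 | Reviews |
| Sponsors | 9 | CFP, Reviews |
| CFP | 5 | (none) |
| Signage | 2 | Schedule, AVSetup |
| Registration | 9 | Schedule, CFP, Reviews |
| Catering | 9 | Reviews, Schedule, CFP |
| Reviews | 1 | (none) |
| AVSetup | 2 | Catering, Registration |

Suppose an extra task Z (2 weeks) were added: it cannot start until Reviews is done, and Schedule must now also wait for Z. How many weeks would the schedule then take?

19

Originally the schedule takes 18 weeks.
With Z inserted, Schedule now waits for max(Reviews, Z).
New critical path: Reviews→Z→Schedule→Registration→AVSetup→Signage = 1+2+3+9+2+2 = 19 ⇒ 19 weeks.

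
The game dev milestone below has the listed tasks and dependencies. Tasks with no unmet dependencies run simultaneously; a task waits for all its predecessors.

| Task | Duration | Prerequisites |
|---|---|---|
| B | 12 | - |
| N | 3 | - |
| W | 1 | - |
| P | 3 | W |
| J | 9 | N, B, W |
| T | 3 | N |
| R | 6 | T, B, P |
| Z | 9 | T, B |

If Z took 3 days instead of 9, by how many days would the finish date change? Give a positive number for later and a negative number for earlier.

0

As given, the longest chain is B→Z = 12+9 = 21, so the finish is 21 days.
Since Z is critical, the -6 change carries straight to that chain (now 15 days).
Now B→J = 12+9 = 21 is longest, so the finish becomes 21 days.
Change in finish: 21 − 21 = +0 days.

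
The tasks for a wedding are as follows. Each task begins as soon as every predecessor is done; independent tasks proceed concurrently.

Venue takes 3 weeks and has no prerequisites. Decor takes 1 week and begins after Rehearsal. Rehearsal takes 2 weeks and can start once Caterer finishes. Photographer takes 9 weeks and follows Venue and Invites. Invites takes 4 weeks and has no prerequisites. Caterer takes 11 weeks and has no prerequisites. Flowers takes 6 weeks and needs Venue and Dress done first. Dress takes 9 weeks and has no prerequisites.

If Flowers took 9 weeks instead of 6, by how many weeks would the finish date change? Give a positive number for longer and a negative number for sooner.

3

As given, the longest chain is Dress→Flowers = 9+6 = 15, so the finish is 15 weeks.
Flowers lies on that path, so at 9 weeks the path becomes 18 weeks.
That remains the longest chain; total 18 weeks.
Change in finish: 18 − 15 = +3 weeks.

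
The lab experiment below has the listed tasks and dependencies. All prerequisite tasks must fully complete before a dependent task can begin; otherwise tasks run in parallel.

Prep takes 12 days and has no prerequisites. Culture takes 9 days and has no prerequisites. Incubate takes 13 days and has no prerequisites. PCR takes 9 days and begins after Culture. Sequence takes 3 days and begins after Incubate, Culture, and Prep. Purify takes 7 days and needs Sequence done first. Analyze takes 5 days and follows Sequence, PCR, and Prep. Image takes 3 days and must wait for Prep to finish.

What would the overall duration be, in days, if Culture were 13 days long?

The binding path is Culture→PCR→Analyze = 9+9+5 = 23; finish at 23 days.
Culture is on the critical path; changing it to 13 makes that path 27 days.
That remains the longest chain; total 27 days.

27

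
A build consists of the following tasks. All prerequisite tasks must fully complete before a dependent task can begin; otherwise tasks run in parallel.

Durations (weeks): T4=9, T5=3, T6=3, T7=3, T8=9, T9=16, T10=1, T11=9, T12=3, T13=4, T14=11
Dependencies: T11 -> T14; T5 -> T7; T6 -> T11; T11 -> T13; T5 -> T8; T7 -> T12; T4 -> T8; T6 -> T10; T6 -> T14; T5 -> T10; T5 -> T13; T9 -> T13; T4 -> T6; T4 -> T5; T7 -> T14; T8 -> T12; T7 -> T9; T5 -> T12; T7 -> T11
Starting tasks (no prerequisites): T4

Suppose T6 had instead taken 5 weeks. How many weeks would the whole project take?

35

The binding path is T4→T5→T7→T9→T13 = 9+3+3+16+4 = 35; finish at 35 weeks.
T6 has 3 weeks of float (longest path through it is 32).
That remains the longest chain; total 35 weeks.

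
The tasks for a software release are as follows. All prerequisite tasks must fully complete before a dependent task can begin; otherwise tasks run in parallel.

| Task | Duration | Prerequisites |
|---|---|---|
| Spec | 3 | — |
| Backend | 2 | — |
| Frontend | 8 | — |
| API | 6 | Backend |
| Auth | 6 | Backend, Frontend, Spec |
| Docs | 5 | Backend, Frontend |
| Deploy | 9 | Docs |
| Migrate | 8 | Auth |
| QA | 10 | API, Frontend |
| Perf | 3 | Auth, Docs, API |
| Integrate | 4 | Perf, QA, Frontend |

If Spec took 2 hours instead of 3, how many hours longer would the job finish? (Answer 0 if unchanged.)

Actual critical path: Backend→API→QA→Integrate = 2+6+10+4 = 22 ⇒ 22 hours.
Spec is off the critical path — its longest chain is 17 hours, giving 5 of slack.
The critical path is still Backend→API→QA→Integrate; finish is now 22 hours.
Change in finish: 22 − 22 = +0 hours.

0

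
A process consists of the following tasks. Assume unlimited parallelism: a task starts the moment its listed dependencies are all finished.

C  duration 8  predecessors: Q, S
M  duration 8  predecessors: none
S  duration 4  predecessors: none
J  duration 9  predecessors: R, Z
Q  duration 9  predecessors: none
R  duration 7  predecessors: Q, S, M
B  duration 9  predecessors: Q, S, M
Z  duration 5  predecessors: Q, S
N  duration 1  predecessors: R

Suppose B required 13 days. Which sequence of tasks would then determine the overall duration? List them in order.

Critical path before the change: Q→R→J = 9+7+9 = 25 giving 25 days.
B has 7 days of float (longest path through it is 18).
No other chain overtakes it, so the finish is 25 days.

Q, R, J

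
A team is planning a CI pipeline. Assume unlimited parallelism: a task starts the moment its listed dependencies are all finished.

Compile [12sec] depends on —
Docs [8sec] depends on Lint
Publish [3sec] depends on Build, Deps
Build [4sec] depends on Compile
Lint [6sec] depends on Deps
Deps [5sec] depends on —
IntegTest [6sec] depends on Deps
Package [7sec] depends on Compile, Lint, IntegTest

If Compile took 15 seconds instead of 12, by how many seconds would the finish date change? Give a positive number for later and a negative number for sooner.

3

As given, the longest chain is Compile→Build→Publish = 12+4+3 = 19, so the finish is 19 seconds.
Compile lies on that path, so at 15 seconds the path becomes 22 seconds.
No other chain overtakes it, so the finish is 22 seconds.
Change in finish: 22 − 19 = +3 seconds.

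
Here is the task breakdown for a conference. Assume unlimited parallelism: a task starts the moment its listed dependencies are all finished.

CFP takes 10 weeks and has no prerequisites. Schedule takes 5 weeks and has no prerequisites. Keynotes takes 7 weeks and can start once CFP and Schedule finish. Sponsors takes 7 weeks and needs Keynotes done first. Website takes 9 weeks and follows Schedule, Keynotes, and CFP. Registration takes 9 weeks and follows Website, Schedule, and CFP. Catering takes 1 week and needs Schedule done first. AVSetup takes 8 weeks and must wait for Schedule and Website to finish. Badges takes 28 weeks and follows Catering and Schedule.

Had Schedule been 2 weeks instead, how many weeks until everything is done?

35

The binding path is CFP→Keynotes→Website→Registration = 10+7+9+9 = 35; finish at 35 weeks.
The longest path through Schedule is only 34 weeks, so Schedule has float 1.
The critical path is still CFP→Keynotes→Website→Registration; finish is now 35 weeks.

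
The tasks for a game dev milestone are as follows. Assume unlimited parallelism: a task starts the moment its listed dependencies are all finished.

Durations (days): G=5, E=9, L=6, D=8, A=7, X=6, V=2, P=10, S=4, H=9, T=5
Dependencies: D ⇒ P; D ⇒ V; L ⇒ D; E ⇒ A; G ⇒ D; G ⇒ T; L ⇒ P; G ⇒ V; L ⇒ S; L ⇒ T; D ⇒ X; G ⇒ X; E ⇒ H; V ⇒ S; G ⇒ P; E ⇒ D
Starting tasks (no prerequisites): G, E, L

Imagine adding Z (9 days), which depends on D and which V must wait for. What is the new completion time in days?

32

Originally the job takes 27 days.
With Z inserted, V now waits for max(G, D, Z).
New critical path: E→D→Z→V→S = 9+8+9+2+4 = 32 ⇒ 32 days.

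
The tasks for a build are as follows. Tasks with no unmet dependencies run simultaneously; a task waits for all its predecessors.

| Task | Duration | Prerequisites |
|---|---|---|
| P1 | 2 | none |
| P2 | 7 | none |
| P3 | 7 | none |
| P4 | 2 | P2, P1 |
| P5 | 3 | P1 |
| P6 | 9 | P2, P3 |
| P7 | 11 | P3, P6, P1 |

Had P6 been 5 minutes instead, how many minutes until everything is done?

23

Baseline: P2→P6→P7 = 7+9+11 = 27 → 27 minutes.
Since P6 is critical, the -4 change carries straight to that chain (now 23 minutes).
No other chain overtakes it, so the finish is 23 minutes.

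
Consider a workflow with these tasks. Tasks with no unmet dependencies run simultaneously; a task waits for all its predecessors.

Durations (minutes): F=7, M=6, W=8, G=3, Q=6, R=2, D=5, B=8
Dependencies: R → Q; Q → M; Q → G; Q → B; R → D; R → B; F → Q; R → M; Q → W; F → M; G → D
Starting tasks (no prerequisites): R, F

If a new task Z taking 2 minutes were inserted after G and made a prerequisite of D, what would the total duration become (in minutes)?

Originally the workflow takes 21 minutes.
With Z inserted, D now waits for max(R, G, Z).
New critical path: F→Q→G→Z→D = 7+6+3+2+5 = 23 ⇒ 23 minutes.

23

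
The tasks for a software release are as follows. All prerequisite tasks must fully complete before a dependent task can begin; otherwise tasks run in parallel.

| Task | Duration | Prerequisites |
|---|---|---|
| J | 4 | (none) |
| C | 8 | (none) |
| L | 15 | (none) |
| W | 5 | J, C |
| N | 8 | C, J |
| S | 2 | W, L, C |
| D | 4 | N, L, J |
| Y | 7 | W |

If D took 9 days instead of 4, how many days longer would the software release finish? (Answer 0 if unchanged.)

As given, the longest chain is C→N→D = 8+8+4 = 20, so the finish is 20 days.
D lies on that path, so at 9 days the path becomes 25 days.
That remains the longest chain; total 25 days.
Change in finish: 25 − 20 = +5 days.

5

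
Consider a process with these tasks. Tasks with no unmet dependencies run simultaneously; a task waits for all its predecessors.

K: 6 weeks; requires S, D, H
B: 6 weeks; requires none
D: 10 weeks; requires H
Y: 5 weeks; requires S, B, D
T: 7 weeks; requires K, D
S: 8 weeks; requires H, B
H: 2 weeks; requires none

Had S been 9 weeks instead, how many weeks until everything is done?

28

Actual critical path: B→S→K→T = 6+8+6+7 = 27 ⇒ 27 weeks.
S is on the critical path; changing it to 9 makes that path 28 weeks.
That remains the longest chain; total 28 weeks.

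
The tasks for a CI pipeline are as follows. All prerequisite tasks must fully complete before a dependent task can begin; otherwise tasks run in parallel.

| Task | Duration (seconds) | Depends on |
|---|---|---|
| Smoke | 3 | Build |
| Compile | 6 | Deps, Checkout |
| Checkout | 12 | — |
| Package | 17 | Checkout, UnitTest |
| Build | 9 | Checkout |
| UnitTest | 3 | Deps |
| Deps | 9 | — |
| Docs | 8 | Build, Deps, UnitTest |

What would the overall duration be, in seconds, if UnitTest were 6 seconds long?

32

Baseline: Deps→UnitTest→Package = 9+3+17 = 29 → 29 seconds.
UnitTest lies on that path, so at 6 seconds the path becomes 32 seconds.
The critical path is still Deps→UnitTest→Package; finish is now 32 seconds.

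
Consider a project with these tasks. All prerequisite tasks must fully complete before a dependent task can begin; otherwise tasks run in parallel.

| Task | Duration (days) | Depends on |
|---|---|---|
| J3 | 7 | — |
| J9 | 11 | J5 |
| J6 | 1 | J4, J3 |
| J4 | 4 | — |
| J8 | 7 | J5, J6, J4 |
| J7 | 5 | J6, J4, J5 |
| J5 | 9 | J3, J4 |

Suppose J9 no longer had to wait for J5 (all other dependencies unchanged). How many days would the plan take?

23

With the dependency in place, J3→J5→J9 = 7+9+11 = 27 sets the finish at 27 days.
Without J5→J9, J9's earliest start moves from 16 to 0.
The longest chain is now J3→J5→J8 = 7+9+7 = 23, so the plan takes 23 days.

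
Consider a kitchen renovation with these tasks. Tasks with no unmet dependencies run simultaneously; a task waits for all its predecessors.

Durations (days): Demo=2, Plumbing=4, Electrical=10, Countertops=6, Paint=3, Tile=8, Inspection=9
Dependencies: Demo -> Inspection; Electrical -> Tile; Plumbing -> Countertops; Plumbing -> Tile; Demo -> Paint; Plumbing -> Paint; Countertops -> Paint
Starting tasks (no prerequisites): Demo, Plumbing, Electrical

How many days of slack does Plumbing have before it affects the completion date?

5

Critical path: Electrical→Tile = 10+8 = 18, so the finish is 18 days.
Plumbing finishes as early as 4 and must finish by 9.
So Plumbing can slip 9 − 4 = 5 days.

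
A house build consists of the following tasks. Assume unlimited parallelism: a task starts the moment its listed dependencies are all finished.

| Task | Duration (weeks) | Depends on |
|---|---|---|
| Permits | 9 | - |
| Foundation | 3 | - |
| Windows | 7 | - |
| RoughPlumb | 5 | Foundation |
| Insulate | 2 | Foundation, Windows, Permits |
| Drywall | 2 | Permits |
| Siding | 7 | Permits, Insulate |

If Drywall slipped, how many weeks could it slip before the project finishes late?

Permits→Insulate→Siding = 9+2+7 = 18 sets the makespan at 18 weeks.
Drywall finishes as early as 11 and must finish by 18.
Slack of Drywall = 16 − 9 = 7 weeks.

7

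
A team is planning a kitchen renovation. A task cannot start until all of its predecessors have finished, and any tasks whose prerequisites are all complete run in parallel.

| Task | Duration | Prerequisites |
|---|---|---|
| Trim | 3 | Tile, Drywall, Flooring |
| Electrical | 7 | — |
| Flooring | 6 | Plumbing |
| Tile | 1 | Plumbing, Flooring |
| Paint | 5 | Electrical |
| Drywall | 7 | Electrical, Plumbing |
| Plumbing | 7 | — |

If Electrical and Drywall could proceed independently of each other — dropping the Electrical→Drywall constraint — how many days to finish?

With the dependency in place, Plumbing→Drywall→Trim = 7+7+3 = 17 sets the finish at 17 days.
Dropping Electrical→Drywall doesn't change Drywall's earliest start (7); another predecessor still binds.
The longest chain is now Plumbing→Drywall→Trim = 7+7+3 = 17, so the project takes 17 days.

17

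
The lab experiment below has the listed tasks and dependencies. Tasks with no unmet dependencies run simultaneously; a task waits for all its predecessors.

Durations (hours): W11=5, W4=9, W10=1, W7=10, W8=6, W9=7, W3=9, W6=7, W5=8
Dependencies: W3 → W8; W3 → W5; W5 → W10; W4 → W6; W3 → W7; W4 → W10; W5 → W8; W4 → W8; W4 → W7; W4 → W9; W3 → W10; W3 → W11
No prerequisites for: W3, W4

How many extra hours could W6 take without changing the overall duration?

7

W3→W5→W8 = 9+8+6 = 23 sets the makespan at 23 hours.
W6 finishes as early as 16 and must finish by 23.
Slack of W6 = 16 − 9 = 7 hours.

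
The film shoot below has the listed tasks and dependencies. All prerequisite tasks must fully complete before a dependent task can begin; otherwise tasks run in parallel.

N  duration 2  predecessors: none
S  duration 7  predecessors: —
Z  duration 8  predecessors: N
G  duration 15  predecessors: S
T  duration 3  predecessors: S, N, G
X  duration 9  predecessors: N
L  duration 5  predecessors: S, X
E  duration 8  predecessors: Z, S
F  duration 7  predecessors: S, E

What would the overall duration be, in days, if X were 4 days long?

Baseline: N→Z→E→F = 2+8+8+7 = 25 → 25 days.
X has 9 days of float (longest path through it is 16).
The critical path is still N→Z→E→F; finish is now 25 days.

25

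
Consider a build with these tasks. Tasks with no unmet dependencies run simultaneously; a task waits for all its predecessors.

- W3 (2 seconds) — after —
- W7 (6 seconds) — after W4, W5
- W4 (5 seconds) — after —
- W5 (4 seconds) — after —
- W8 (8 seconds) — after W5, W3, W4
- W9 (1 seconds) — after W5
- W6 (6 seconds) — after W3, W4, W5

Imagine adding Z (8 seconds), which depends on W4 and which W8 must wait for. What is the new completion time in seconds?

21

Originally the project takes 13 seconds.
With Z inserted, W8 now waits for max(W5, W3, W4, Z).
New critical path: W4→Z→W8 = 5+8+8 = 21 ⇒ 21 seconds.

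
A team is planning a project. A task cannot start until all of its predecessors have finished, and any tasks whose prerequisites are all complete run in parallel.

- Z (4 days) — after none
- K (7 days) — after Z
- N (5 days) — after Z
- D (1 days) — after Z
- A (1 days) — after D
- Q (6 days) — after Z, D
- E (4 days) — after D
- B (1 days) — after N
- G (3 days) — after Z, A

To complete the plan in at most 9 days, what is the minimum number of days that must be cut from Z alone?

2

Current finish: 11 days; target: 9.
Z is on every critical path, so each day cut from Z cuts the finish by one (this holds down to a finish of 8).
Need 11 − 9 = 2 days off Z → Z becomes 2 days, finish becomes 9.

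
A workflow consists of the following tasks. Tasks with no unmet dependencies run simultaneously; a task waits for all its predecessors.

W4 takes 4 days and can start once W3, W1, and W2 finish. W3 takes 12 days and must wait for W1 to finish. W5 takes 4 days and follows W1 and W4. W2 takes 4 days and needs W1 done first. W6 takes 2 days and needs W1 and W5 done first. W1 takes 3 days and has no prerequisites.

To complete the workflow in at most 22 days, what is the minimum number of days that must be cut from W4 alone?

Current finish: 25 days; target: 22.
W4 is on every critical path, so each day cut from W4 cuts the finish by one (this holds down to a finish of 22).
Need 25 − 22 = 3 days off W4 → W4 becomes 1 day, finish becomes 22.

3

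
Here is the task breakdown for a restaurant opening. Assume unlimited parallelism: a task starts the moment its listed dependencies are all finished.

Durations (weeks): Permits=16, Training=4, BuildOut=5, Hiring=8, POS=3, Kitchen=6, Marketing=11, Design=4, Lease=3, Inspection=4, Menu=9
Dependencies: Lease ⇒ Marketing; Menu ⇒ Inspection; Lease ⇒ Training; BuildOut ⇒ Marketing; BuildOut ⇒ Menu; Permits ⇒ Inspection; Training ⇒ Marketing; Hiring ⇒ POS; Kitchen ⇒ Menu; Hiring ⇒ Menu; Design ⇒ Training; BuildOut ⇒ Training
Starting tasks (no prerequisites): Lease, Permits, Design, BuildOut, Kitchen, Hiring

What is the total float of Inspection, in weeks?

0

The longest chain is Hiring→Menu→Inspection = 8+9+4 = 21; overall finish 21 weeks.
The longest chain containing Inspection totals 21 weeks.
So Inspection can slip 21 − 21 = 0 weeks.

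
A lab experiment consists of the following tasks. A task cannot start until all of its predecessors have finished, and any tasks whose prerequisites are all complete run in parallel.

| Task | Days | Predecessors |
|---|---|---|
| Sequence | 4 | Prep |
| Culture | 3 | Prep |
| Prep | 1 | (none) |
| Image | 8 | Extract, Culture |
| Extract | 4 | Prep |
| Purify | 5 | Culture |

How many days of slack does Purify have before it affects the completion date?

4

Critical path: Prep→Extract→Image = 1+4+8 = 13, so the finish is 13 days.
The longest chain containing Purify totals 9 days.
So Purify can slip 13 − 9 = 4 days.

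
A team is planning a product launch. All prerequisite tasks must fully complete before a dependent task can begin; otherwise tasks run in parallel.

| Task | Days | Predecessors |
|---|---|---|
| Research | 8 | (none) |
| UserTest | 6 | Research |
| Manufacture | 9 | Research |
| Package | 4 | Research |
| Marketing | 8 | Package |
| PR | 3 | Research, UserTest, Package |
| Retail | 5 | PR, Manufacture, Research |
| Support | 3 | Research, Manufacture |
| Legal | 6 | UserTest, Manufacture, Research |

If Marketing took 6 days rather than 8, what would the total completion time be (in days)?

Critical path before the change: Research→Manufacture→Legal = 8+9+6 = 23 giving 23 days.
Marketing is off the critical path — its longest chain is 20 days, giving 3 of slack.
The critical path is still Research→Manufacture→Legal; finish is now 23 days.

23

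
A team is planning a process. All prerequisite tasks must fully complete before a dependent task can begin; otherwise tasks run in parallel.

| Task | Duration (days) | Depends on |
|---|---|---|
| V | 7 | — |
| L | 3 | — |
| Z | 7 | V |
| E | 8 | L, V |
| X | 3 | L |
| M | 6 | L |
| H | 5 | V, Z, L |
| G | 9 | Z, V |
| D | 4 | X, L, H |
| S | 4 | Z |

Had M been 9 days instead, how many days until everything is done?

23

As given, the longest chain is V→Z→H→D = 7+7+5+4 = 23, so the finish is 23 days.
The longest path through M is only 9 days, so M has float 14.
No other chain overtakes it, so the finish is 23 days.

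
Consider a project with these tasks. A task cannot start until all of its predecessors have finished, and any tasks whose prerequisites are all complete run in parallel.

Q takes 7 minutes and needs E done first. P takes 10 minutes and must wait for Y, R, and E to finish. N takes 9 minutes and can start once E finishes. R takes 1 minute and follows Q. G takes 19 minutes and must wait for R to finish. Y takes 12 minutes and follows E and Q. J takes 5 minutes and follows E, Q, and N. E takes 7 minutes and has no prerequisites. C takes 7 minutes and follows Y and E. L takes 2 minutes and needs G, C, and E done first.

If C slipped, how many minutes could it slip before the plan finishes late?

1

The longest chain is E→Q→Y→P = 7+7+12+10 = 36; overall finish 36 minutes.
The longest chain containing C totals 35 minutes.
So C can slip 34 − 33 = 1 minute.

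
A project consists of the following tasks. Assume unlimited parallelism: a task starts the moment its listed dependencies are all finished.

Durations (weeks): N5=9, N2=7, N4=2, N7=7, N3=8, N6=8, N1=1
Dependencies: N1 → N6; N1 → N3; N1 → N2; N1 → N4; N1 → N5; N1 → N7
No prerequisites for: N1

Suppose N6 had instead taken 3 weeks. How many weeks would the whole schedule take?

Baseline: N1→N5 = 1+9 = 10 → 10 weeks.
N6 is off the critical path — its longest chain is 9 weeks, giving 1 of slack.
That remains the longest chain; total 10 weeks.

10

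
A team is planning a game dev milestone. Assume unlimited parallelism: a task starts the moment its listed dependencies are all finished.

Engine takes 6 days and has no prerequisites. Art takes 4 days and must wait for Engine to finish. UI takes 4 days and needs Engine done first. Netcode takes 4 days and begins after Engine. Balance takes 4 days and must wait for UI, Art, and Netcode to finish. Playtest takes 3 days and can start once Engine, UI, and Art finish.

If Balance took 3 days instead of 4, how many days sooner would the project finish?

Critical path before the change: Engine→Art→Balance = 6+4+4 = 14 giving 14 days.
Balance lies on that path, so at 3 days the path becomes 13 days.
The critical path is still Engine→Art→Balance; finish is now 13 days.
Change in finish: 13 − 14 = -1 days.

1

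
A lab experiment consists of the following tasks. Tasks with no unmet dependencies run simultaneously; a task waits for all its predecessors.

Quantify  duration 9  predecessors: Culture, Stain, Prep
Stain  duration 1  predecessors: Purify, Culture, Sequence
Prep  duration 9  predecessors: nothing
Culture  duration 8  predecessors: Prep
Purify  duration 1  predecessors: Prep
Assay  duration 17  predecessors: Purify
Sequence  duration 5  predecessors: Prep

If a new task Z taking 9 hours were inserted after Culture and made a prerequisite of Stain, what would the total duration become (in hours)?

36

Originally the lab experiment takes 27 hours.
With Z inserted, Stain now waits for max(Purify, Culture, Sequence, Z).
New critical path: Prep→Culture→Z→Stain→Quantify = 9+8+9+1+9 = 36 ⇒ 36 hours.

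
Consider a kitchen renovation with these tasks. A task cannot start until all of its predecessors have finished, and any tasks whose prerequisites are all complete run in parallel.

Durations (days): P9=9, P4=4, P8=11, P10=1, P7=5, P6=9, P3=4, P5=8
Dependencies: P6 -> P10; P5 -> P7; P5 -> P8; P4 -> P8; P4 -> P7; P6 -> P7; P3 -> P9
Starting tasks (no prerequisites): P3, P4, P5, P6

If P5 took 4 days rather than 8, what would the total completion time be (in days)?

15

Baseline: P5→P8 = 8+11 = 19 → 19 days.
Since P5 is critical, the -4 change carries straight to that chain (now 15 days).
New critical path: P4→P8 = 4+11 = 15 ⇒ 15 days.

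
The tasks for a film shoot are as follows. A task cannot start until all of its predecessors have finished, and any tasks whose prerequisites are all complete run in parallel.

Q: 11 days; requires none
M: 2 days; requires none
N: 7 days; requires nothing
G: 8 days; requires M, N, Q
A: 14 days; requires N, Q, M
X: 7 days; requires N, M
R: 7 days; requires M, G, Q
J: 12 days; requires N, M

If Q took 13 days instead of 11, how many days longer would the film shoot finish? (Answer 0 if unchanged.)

2

The binding path is Q→G→R = 11+8+7 = 26; finish at 26 days.
Q is on the critical path; changing it to 13 makes that path 28 days.
The critical path is still Q→G→R; finish is now 28 days.
Change in finish: 28 − 26 = +2 days.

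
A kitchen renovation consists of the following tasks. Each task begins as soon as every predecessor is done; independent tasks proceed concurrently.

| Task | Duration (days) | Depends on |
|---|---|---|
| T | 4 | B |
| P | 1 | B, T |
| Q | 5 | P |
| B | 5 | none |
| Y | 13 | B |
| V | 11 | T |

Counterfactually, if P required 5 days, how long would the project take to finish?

As given, the longest chain is B→T→V = 5+4+11 = 20, so the finish is 20 days.
The longest path through P is only 15 days, so P has float 5.
No other chain overtakes it, so the finish is 20 days.

20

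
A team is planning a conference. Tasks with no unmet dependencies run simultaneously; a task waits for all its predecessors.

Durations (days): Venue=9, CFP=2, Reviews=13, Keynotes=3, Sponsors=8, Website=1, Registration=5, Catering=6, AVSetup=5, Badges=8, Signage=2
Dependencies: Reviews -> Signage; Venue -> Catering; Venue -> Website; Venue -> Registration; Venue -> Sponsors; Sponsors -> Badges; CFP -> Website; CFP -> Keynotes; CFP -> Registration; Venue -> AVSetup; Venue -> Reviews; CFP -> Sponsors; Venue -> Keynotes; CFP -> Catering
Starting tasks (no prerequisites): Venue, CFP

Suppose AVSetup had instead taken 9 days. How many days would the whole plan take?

Actual critical path: Venue→Sponsors→Badges = 9+8+8 = 25 ⇒ 25 days.
The longest path through AVSetup is only 14 days, so AVSetup has float 11.
That remains the longest chain; total 25 days.

25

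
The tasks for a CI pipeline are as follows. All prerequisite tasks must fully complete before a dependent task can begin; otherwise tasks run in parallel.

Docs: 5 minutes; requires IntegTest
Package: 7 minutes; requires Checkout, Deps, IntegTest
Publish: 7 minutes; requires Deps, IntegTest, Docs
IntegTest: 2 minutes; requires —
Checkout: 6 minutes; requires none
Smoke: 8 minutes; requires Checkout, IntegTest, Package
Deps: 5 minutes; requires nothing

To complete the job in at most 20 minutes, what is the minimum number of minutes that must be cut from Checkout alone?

Current finish: 21 minutes; target: 20.
Checkout is on every critical path, so each minute cut from Checkout cuts the finish by one (this holds down to a finish of 20).
Need 21 − 20 = 1 minute off Checkout → Checkout becomes 5 minutes, finish becomes 20.

1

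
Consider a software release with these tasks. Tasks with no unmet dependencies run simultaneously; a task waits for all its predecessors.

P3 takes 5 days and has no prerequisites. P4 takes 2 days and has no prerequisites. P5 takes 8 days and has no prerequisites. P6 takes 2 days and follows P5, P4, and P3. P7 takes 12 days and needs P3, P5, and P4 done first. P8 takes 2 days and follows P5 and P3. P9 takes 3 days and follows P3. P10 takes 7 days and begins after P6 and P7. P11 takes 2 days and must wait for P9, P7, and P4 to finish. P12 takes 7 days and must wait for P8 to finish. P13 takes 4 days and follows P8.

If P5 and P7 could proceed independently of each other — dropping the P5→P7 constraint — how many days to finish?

24

With the dependency in place, P5→P7→P10 = 8+12+7 = 27 sets the finish at 27 days.
Without P5→P7, P7's earliest start moves from 8 to 5.
New critical path: P3→P7→P10 = 5+12+7 = 24 ⇒ 24 days.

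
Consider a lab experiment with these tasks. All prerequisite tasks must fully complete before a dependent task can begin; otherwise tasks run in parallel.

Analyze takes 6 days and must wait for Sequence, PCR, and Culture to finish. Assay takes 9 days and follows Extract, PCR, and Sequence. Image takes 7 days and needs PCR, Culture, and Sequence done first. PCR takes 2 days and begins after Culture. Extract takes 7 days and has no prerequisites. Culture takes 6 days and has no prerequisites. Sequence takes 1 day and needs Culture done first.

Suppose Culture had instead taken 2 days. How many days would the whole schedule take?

As given, the longest chain is Culture→PCR→Assay = 6+2+9 = 17, so the finish is 17 days.
Culture lies on that path, so at 2 days the path becomes 13 days.
New critical path: Extract→Assay = 7+9 = 16 ⇒ 16 days.

16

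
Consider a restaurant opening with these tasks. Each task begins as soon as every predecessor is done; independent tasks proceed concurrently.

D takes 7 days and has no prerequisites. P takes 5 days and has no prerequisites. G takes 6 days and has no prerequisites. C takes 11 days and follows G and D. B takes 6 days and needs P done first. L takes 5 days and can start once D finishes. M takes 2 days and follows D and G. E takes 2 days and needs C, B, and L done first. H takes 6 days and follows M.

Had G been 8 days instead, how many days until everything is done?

21

Actual critical path: D→C→E = 7+11+2 = 20 ⇒ 20 days.
G has 1 day of float (longest path through it is 19).
The binding chain switches to G→C→E = 8+11+2 = 21; finish 21 days.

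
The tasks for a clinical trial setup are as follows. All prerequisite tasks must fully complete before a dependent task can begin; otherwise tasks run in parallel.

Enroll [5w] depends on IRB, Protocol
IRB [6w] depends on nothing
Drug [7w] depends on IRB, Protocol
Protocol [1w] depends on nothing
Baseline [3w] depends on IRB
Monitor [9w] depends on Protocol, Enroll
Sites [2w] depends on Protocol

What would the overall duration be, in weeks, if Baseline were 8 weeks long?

Actual critical path: IRB→Enroll→Monitor = 6+5+9 = 20 ⇒ 20 weeks.
Baseline is off the critical path — its longest chain is 9 weeks, giving 11 of slack.
That remains the longest chain; total 20 weeks.

20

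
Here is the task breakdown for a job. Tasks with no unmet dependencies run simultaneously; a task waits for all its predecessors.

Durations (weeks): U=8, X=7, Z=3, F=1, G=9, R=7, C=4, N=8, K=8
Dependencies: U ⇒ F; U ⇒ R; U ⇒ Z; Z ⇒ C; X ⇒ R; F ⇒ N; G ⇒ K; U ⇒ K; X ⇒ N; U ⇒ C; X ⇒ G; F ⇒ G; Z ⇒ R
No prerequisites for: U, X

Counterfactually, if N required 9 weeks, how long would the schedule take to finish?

26

Baseline: U→F→G→K = 8+1+9+8 = 26 → 26 weeks.
N is off the critical path — its longest chain is 17 weeks, giving 9 of slack.
No other chain overtakes it, so the finish is 26 weeks.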